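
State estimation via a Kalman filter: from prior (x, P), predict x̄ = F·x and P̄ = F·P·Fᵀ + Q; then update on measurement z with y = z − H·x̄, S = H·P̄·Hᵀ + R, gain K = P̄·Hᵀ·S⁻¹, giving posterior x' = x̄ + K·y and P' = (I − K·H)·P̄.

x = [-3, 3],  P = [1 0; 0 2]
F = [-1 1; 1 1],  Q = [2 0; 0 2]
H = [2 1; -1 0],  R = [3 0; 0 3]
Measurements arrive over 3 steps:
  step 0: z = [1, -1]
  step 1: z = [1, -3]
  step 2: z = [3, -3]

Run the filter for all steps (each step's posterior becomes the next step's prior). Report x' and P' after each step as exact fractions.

step 0: x̄ = F·x = [6, 0]
step 0: P̄ = F·P·Fᵀ + Q = [5 1; 1 5]
step 0: y = z − H·x̄ = [-11, 5]
step 0: S = H·P̄·Hᵀ + R = [32 -11; -11 8]
step 0: K = P̄·Hᵀ·S⁻¹ = [11/45 -13/45; 1/3 1/3]
step 0: x' = x̄ + K·y = [28/15, -2]
step 0: P' = (I − K·H)·P̄ = [13/15 -1; -1 3]
step 1: x̄ = F·x = [-58/15, -2/15]
step 1: P̄ = F·P·Fᵀ + Q = [118/15 32/15; 32/15 58/15]
step 1: y = z − H·x̄ = [133/15, -103/15]
step 1: S = H·P̄·Hᵀ + R = [703/15 -268/15; -268/15 163/15]
step 1: K = P̄·Hᵀ·S⁻¹ = [804/2851 -742/2851; 754/2851 680/2851]
step 1: x' = x̄ + K·y = [1200/2851, 1636/2851]
step 1: P' = (I − K·H)·P̄ = [2226/2851 -2040/2851; -2040/2851 6342/2851]
step 2: x̄ = F·x = [436/2851, 2836/2851]
step 2: P̄ = F·P·Fᵀ + Q = [18350/2851 4116/2851; 4116/2851 10190/2851]
step 2: y = z − H·x̄ = [4845/2851, -8117/2851]
step 2: S = H·P̄·Hᵀ + R = [108607/2851 -40816/2851; -40816/2851 26903/2851]
step 2: K = P̄·Hᵀ·S⁻¹ = [122448/440515 -114694/440515; 22982/88103 21388/88103]
step 2: x' = x̄ + K·y = [601998/440515, 65802/88103]
step 2: P' = (I − K·H)·P̄ = [344082/440515 -64164/88103; -64164/88103 197274/88103]

step 0: x' = [28/15, -2], P' = [13/15 -1; -1 3]
step 1: x' = [1200/2851, 1636/2851], P' = [2226/2851 -2040/2851; -2040/2851 6342/2851]
step 2: x' = [601998/440515, 65802/88103], P' = [344082/440515 -64164/88103; -64164/88103 197274/88103]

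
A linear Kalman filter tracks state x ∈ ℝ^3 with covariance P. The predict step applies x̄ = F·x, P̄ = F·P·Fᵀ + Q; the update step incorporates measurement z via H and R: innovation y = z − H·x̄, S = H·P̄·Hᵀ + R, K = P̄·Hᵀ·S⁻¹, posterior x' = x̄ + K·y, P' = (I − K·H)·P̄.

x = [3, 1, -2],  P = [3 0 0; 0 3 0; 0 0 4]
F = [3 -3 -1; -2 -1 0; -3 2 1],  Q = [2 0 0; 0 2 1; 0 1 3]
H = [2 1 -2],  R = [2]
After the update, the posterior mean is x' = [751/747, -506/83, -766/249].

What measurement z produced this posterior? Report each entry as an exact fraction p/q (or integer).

x̄ = F·x = [8, -7, -9]
P̄ = F·P·Fᵀ + Q = [60 -9 -49; -9 17 13; -49 13 46]
S = H·P̄·Hᵀ + R = [747]
K = P̄·Hᵀ·S⁻¹ = [209/747; -3/83; -59/249]
x' − x̄ = [-5225/747, 75/83, 1475/249] = K·y
y = (KᵀK)⁻¹·Kᵀ·(x' − x̄) = [-25]
z = y + H·x̄ = [-25] + [27] = [2]

z = [2]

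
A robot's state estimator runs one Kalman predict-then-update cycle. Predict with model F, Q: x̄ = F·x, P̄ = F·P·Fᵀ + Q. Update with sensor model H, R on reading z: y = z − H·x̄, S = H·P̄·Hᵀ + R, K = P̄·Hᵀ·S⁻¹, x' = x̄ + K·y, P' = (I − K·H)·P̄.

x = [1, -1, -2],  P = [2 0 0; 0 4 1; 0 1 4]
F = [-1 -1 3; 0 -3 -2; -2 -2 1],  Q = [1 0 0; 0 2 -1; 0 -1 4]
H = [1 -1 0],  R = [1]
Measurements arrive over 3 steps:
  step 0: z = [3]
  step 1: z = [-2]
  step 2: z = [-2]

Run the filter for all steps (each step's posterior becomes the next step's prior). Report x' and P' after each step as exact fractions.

step 0: x' = [22/71, -183/71, -134/71], P' = [1059/71 1031/71 1179/71; 1031/71 2147/142 2357/142; 1179/71 2357/142 3975/142]
step 1: x' = [75881/125961, 329635/125961, -8680/11451], P' = [3483626/125961 3444604/125961 483812/11451; 3444604/125961 3531401/125961 486835/11451; 483812/11451 486835/11451 76685/1041]
step 2: x' = [-1864262683/290191163, -1284238268/290191163, -1892634690/290191163], P' = [5378437472/290191163 5283372287/290191163 8016937808/290191163; 5283372287/290191163 5478372304/290191163 8085847714/290191163; 8016937808/290191163 8085847714/290191163 14577614207/290191163]

step 0: x̄ = F·x = [-6, 7, -2]
step 0: P̄ = F·P·Fᵀ + Q = [37 -19 17; -19 66 16; 17 16 28]
step 0: y = z − H·x̄ = [16]
step 0: S = H·P̄·Hᵀ + R = [142]
step 0: K = P̄·Hᵀ·S⁻¹ = [28/71; -85/142; 1/142]
step 0: x' = x̄ + K·y = [22/71, -183/71, -134/71]
step 0: P' = (I − K·H)·P̄ = [1059/71 1031/71 1179/71; 1031/71 2147/142 2357/142; 1179/71 2357/142 3975/142]
step 1: x̄ = F·x = [-241/71, 817/71, 188/71]
step 1: P̄ = F·P·Fᵀ + Q = [8008/71 -11503/71 -2151/71; -11503/71 63791/142 28951/142; -2151/71 28951/142 19239/142]
step 1: y = z − H·x̄ = [916/71]
step 1: S = H·P̄·Hᵀ + R = [125961/142]
step 1: K = P̄·Hᵀ·S⁻¹ = [39022/125961; -86797/125961; -3023/11451]
step 1: x' = x̄ + K·y = [75881/125961, 329635/125961, -8680/11451]
step 1: P' = (I − K·H)·P̄ = [3483626/125961 3444604/125961 483812/11451; 3444604/125961 3531401/125961 486835/11451; 483812/11451 486835/11451 76685/1041]
step 2: x̄ = F·x = [-230652/41987, -797945/125961, -906512/125961]
step 2: P̄ = F·P·Fᵀ + Q = [11159153/41987 -20529242/41987 -6364898/41987; -20529242/41987 133412291/125961 49815212/125961; -6364898/41987 49815212/125961 22691201/125961]
step 2: y = z − H·x̄ = [-357911/125961]
step 2: S = H·P̄·Hᵀ + R = [290191163/125961]
step 2: K = P̄·Hᵀ·S⁻¹ = [95065185/290191163; -195000017/290191163; -68909906/290191163]
step 2: x' = x̄ + K·y = [-1864262683/290191163, -1284238268/290191163, -1892634690/290191163]
step 2: P' = (I − K·H)·P̄ = [5378437472/290191163 5283372287/290191163 8016937808/290191163; 5283372287/290191163 5478372304/290191163 8085847714/290191163; 8016937808/290191163 8085847714/290191163 14577614207/290191163]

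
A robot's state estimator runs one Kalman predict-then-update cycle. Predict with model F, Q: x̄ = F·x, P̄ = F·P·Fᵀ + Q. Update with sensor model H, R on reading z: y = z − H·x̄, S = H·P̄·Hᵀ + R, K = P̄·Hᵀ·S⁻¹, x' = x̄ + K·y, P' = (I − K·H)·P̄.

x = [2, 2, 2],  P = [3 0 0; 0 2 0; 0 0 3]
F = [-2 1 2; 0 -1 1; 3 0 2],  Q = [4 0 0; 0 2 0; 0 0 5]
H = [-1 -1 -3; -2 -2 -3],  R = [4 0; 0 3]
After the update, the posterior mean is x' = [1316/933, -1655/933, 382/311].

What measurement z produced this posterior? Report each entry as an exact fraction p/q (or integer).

x̄ = F·x = [2, 0, 10]
P̄ = F·P·Fᵀ + Q = [30 4 -6; 4 7 6; -6 6 44]
S = H·P̄·Hᵀ + R = [445 486; 486 579]
K = P̄·Hᵀ·S⁻¹ = [5012/7153 -14474/21459; 883/7153 -3706/21459; -4092/7153 1804/7153]
x' − x̄ = [-550/933, -1655/933, -2728/311] = K·y
y = (KᵀK)⁻¹·Kᵀ·(x' − x̄) = [29, 31]
z = y + H·x̄ = [29, 31] + [-32, -34] = [-3, -3]

z = [-3, -3]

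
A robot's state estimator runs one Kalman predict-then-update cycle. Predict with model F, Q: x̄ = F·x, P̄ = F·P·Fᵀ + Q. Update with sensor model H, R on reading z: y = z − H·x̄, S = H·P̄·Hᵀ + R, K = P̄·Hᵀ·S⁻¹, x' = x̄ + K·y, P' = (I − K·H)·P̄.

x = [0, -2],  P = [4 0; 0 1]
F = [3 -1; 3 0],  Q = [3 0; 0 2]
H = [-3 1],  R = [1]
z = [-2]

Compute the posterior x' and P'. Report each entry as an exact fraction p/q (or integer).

x' = [10/61, -280/183]
P' = [88/61 236/61; 236/61 2054/183]

x̄ = F·x = [2, 0]
P̄ = F·P·Fᵀ + Q = [40 36; 36 38]
y = z − H·x̄ = [4]
S = H·P̄·Hᵀ + R = [183]
K = P̄·Hᵀ·S⁻¹ = [-28/61; -70/183]
x' = x̄ + K·y = [10/61, -280/183]
P' = (I − K·H)·P̄ = [88/61 236/61; 236/61 2054/183]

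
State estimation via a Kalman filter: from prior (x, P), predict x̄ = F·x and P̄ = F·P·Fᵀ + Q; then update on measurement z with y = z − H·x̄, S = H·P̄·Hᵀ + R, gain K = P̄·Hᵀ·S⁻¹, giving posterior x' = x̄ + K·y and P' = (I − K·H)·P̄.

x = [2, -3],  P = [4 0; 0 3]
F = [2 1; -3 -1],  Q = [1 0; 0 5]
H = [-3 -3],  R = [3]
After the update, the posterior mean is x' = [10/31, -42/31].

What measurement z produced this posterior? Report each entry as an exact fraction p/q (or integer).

x̄ = F·x = [1, -3]
P̄ = F·P·Fᵀ + Q = [20 -27; -27 44]
S = H·P̄·Hᵀ + R = [93]
K = P̄·Hᵀ·S⁻¹ = [7/31; -17/31]
x' − x̄ = [-21/31, 51/31] = K·y
y = (KᵀK)⁻¹·Kᵀ·(x' − x̄) = [-3]
z = y + H·x̄ = [-3] + [6] = [3]

z = [3]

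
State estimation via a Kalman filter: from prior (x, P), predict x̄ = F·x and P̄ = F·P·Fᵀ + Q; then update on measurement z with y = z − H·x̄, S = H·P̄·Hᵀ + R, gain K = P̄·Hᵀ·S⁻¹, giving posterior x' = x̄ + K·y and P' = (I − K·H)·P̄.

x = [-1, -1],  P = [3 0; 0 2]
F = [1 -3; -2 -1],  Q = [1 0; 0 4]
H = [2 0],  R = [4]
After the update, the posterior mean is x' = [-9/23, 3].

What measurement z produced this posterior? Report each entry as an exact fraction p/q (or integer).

z = [-1]

x̄ = F·x = [2, 3]
P̄ = F·P·Fᵀ + Q = [22 0; 0 18]
S = H·P̄·Hᵀ + R = [92]
K = P̄·Hᵀ·S⁻¹ = [11/23; 0]
x' − x̄ = [-55/23, 0] = K·y
y = (KᵀK)⁻¹·Kᵀ·(x' − x̄) = [-5]
z = y + H·x̄ = [-5] + [4] = [-1]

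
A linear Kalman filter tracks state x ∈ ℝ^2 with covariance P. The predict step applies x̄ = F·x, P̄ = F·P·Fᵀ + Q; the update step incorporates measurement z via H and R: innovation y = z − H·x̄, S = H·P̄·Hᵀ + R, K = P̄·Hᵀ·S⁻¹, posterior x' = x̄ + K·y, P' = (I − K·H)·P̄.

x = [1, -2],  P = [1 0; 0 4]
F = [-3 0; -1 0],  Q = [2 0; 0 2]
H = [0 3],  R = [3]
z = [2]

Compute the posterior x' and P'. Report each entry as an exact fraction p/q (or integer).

x' = [-3/2, 1/2]
P' = [83/10 3/10; 3/10 3/10]

x̄ = F·x = [-3, -1]
P̄ = F·P·Fᵀ + Q = [11 3; 3 3]
y = z − H·x̄ = [5]
S = H·P̄·Hᵀ + R = [30]
K = P̄·Hᵀ·S⁻¹ = [3/10; 3/10]
x' = x̄ + K·y = [-3/2, 1/2]
P' = (I − K·H)·P̄ = [83/10 3/10; 3/10 3/10]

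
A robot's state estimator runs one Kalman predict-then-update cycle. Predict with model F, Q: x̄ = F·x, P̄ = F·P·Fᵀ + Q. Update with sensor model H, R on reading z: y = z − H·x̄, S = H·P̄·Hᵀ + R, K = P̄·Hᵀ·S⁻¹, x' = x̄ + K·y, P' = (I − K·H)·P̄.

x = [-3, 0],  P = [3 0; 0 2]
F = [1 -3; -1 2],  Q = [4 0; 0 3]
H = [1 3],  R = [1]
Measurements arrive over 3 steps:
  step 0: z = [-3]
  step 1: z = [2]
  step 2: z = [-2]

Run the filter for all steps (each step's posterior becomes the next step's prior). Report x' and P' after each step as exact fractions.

step 0: x' = [-3/31, -57/62], P' = [575/31 -195/31; -195/31 139/62]
step 1: x' = [2208/12515, 7513/12515], P' = [258393/12515 -88402/12515; -88402/12515 31608/12515]
step 2: x' = [18601/63167, -191939/252668], P' = [14572607/694837 -4986437/694837; -4986437/694837 7127877/2779348]

step 0: x̄ = F·x = [-3, 3]
step 0: P̄ = F·P·Fᵀ + Q = [25 -15; -15 14]
step 0: y = z − H·x̄ = [-9]
step 0: S = H·P̄·Hᵀ + R = [62]
step 0: K = P̄·Hᵀ·S⁻¹ = [-10/31; 27/62]
step 0: x' = x̄ + K·y = [-3/31, -57/62]
step 0: P' = (I − K·H)·P̄ = [575/31 -195/31; -195/31 139/62]
step 1: x̄ = F·x = [165/62, -54/31]
step 1: P̄ = F·P·Fᵀ + Q = [4989/62 -1967/31; -1967/31 1726/31]
step 1: y = z − H·x̄ = [283/62]
step 1: S = H·P̄·Hᵀ + R = [12515/62]
step 1: K = P̄·Hᵀ·S⁻¹ = [-6813/12515; 6422/12515]
step 1: x' = x̄ + K·y = [2208/12515, 7513/12515]
step 1: P' = (I − K·H)·P̄ = [258393/12515 -88402/12515; -88402/12515 31608/12515]
step 2: x̄ = F·x = [-20331/12515, 12818/12515]
step 2: P̄ = F·P·Fᵀ + Q = [1123337/12515 -890051/12515; -890051/12515 775978/12515]
step 2: y = z − H·x̄ = [-43153/12515]
step 2: S = H·P̄·Hᵀ + R = [2779348/12515]
step 2: K = P̄·Hᵀ·S⁻¹ = [-386704/694837; 1437883/2779348]
step 2: x' = x̄ + K·y = [18601/63167, -191939/252668]
step 2: P' = (I − K·H)·P̄ = [14572607/694837 -4986437/694837; -4986437/694837 7127877/2779348]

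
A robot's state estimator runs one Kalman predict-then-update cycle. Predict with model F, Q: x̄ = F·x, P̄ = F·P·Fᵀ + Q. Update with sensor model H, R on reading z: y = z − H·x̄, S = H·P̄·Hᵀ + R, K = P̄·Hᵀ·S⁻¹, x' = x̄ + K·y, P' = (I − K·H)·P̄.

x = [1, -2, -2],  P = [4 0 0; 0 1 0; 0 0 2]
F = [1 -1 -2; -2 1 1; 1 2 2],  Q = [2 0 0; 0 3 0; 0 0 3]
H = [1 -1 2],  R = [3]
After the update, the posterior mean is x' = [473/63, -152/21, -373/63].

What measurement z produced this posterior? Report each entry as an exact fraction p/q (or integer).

x̄ = F·x = [7, -6, -7]
P̄ = F·P·Fᵀ + Q = [15 -13 -6; -13 22 -2; -6 -2 19]
S = H·P̄·Hᵀ + R = [126]
K = P̄·Hᵀ·S⁻¹ = [8/63; -13/42; 17/63]
x' − x̄ = [32/63, -26/21, 68/63] = K·y
y = (KᵀK)⁻¹·Kᵀ·(x' − x̄) = [4]
z = y + H·x̄ = [4] + [-1] = [3]

z = [3]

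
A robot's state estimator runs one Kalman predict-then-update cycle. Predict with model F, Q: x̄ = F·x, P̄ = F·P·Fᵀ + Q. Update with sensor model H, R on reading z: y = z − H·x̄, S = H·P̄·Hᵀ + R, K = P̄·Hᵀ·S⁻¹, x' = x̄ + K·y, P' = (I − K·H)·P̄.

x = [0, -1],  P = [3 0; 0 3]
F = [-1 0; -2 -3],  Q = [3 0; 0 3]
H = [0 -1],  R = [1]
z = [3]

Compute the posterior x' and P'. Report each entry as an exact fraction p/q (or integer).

x̄ = F·x = [0, 3]
P̄ = F·P·Fᵀ + Q = [6 6; 6 42]
y = z − H·x̄ = [6]
S = H·P̄·Hᵀ + R = [43]
K = P̄·Hᵀ·S⁻¹ = [-6/43; -42/43]
x' = x̄ + K·y = [-36/43, -123/43]
P' = (I − K·H)·P̄ = [222/43 6/43; 6/43 42/43]

x' = [-36/43, -123/43]
P' = [222/43 6/43; 6/43 42/43]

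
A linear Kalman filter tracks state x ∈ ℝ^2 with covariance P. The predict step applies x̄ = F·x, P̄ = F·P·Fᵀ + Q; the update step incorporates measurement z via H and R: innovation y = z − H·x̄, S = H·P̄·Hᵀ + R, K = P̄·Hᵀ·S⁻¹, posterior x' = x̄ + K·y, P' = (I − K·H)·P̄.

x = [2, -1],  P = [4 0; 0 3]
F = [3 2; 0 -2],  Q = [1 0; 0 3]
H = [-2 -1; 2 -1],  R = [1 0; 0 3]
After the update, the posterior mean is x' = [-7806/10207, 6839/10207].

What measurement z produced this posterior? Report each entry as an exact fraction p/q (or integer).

x̄ = F·x = [4, 2]
P̄ = F·P·Fᵀ + Q = [49 -12; -12 15]
S = H·P̄·Hᵀ + R = [164 -181; -181 262]
K = P̄·Hᵀ·S⁻¹ = [-2622/10207 2474/10207; -4701/10207 -4767/10207]
x' − x̄ = [-48634/10207, -13575/10207] = K·y
y = (KᵀK)⁻¹·Kᵀ·(x' − x̄) = [11, -8]
z = y + H·x̄ = [11, -8] + [-10, 6] = [1, -2]

z = [1, -2]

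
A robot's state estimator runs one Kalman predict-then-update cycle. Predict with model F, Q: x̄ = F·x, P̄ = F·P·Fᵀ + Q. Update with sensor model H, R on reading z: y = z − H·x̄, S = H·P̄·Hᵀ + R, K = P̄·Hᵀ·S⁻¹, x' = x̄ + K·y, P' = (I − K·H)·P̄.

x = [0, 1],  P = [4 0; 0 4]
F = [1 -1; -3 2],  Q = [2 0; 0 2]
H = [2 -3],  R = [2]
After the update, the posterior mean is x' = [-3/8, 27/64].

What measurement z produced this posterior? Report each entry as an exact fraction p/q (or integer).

z = [-2]

x̄ = F·x = [-1, 2]
P̄ = F·P·Fᵀ + Q = [10 -20; -20 54]
S = H·P̄·Hᵀ + R = [768]
K = P̄·Hᵀ·S⁻¹ = [5/48; -101/384]
x' − x̄ = [5/8, -101/64] = K·y
y = (KᵀK)⁻¹·Kᵀ·(x' − x̄) = [6]
z = y + H·x̄ = [6] + [-8] = [-2]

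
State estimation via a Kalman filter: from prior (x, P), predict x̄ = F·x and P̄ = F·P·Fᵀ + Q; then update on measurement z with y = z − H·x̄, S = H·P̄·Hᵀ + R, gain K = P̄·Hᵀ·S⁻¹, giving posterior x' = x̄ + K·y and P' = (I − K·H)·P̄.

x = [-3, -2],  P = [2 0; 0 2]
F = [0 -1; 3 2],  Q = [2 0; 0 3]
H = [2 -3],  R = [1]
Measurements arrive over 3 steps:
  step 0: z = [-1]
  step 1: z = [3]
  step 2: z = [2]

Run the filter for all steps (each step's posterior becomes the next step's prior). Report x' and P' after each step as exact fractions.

step 0: x̄ = F·x = [2, -13]
step 0: P̄ = F·P·Fᵀ + Q = [4 -4; -4 29]
step 0: y = z − H·x̄ = [-44]
step 0: S = H·P̄·Hᵀ + R = [326]
step 0: K = P̄·Hᵀ·S⁻¹ = [10/163; -95/326]
step 0: x' = x̄ + K·y = [-114/163, -29/163]
step 0: P' = (I − K·H)·P̄ = [452/163 298/163; 298/163 429/326]
step 1: x̄ = F·x = [29/163, -400/163]
step 1: P̄ = F·P·Fᵀ + Q = [1081/326 -1323/163; -1323/163 8991/163]
step 1: y = z − H·x̄ = [-769/163]
step 1: S = H·P̄·Hᵀ + R = [99120/163]
step 1: K = P̄·Hᵀ·S⁻¹ = [505/9912; -9873/33040]
step 1: x' = x̄ + K·y = [-619/9912, -34501/33040]
step 1: P' = (I − K·H)·P̄ = [8611/4956 3771/3304; 3771/3304 28431/33040]
step 2: x̄ = F·x = [34501/33040, -9399/4130]
step 2: P̄ = F·P·Fᵀ + Q = [94511/33040 -21249/4130; -21249/4130 147753/4130]
step 2: y = z − H·x̄ = [-114249/16520]
step 2: S = H·P̄·Hᵀ + R = [3272301/8260]
step 2: K = P̄·Hᵀ·S⁻¹ = [349499/6544602; -107946/363589]
step 2: x' = x̄ + K·y = [5889245/8726136, -323673/1454356]
step 2: P' = (I − K·H)·P̄ = [45307237/26178408 1652157/1454356; 1652157/1454356 622683/727178]

step 0: x' = [-114/163, -29/163], P' = [452/163 298/163; 298/163 429/326]
step 1: x' = [-619/9912, -34501/33040], P' = [8611/4956 3771/3304; 3771/3304 28431/33040]
step 2: x' = [5889245/8726136, -323673/1454356], P' = [45307237/26178408 1652157/1454356; 1652157/1454356 622683/727178]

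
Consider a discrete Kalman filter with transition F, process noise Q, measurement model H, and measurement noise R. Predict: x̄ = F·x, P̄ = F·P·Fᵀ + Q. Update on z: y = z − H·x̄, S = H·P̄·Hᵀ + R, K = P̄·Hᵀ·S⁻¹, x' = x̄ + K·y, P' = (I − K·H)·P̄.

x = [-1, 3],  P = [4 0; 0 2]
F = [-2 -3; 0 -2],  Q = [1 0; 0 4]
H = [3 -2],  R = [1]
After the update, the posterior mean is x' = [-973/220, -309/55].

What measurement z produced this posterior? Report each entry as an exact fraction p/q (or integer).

z = [-2]

x̄ = F·x = [-7, -6]
P̄ = F·P·Fᵀ + Q = [35 12; 12 12]
S = H·P̄·Hᵀ + R = [220]
K = P̄·Hᵀ·S⁻¹ = [81/220; 3/55]
x' − x̄ = [567/220, 21/55] = K·y
y = (KᵀK)⁻¹·Kᵀ·(x' − x̄) = [7]
z = y + H·x̄ = [7] + [-9] = [-2]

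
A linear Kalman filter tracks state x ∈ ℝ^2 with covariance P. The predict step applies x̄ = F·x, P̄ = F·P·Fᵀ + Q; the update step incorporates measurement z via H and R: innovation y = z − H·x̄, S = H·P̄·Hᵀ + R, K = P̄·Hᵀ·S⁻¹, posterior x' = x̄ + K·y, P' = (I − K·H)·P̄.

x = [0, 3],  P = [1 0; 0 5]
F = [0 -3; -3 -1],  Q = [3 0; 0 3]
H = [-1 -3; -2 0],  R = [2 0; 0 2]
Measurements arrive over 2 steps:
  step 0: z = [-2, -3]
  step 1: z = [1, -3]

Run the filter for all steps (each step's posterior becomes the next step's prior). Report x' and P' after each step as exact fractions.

step 0: x' = [15468/11123, 324/1589], P' = [5415/11123 -249/1589; -249/1589 61/227]
step 1: x' = [11245332/8161291, -7474119/8161291], P' = [3723690/8161291 -1214490/8161291; -1214490/8161291 2151020/8161291]

step 0: x̄ = F·x = [-9, -3]
step 0: P̄ = F·P·Fᵀ + Q = [48 15; 15 17]
step 0: y = z − H·x̄ = [-20, -21]
step 0: S = H·P̄·Hᵀ + R = [293 186; 186 194]
step 0: K = P̄·Hᵀ·S⁻¹ = [-93/11123 -5415/11123; -516/1589 249/1589]
step 0: x' = x̄ + K·y = [15468/11123, 324/1589]
step 0: P' = (I − K·H)·P̄ = [5415/11123 -249/1589; -249/1589 61/227]
step 1: x̄ = F·x = [-972/1589, -48672/11123]
step 1: P̄ = F·P·Fᵀ + Q = [1230/227 -960/1589; -960/1589 74635/11123]
step 1: y = z − H·x̄ = [-141697/11123, -6711/1589]
step 1: S = H·P̄·Hᵀ + R = [713911/11123 11460/1589; 11460/1589 5374/227]
step 1: K = P̄·Hᵀ·S⁻¹ = [-40110/8161291 -3723690/8161291; -2619285/8161291 1214490/8161291]
step 1: x' = x̄ + K·y = [11245332/8161291, -7474119/8161291]
step 1: P' = (I − K·H)·P̄ = [3723690/8161291 -1214490/8161291; -1214490/8161291 2151020/8161291]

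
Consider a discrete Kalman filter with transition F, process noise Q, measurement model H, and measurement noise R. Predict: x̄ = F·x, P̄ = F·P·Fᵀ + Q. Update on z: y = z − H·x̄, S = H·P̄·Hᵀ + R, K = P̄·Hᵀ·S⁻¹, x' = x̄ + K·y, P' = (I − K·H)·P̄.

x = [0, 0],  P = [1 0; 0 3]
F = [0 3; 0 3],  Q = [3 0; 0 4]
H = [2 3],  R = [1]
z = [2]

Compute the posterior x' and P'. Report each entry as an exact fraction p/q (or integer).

x̄ = F·x = [0, 0]
P̄ = F·P·Fᵀ + Q = [30 27; 27 31]
y = z − H·x̄ = [2]
S = H·P̄·Hᵀ + R = [724]
K = P̄·Hᵀ·S⁻¹ = [141/724; 147/724]
x' = x̄ + K·y = [141/362, 147/362]
P' = (I − K·H)·P̄ = [1839/724 -1179/724; -1179/724 835/724]

x' = [141/362, 147/362]
P' = [1839/724 -1179/724; -1179/724 835/724]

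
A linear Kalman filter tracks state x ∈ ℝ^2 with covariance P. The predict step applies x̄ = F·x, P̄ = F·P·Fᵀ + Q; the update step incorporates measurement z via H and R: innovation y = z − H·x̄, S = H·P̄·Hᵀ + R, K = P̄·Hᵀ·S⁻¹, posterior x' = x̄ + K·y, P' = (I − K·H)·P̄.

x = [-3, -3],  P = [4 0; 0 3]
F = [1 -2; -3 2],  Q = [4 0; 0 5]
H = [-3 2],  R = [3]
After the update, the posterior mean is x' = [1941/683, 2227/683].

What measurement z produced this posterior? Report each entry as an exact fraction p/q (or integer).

x̄ = F·x = [3, 3]
P̄ = F·P·Fᵀ + Q = [20 -24; -24 53]
S = H·P̄·Hᵀ + R = [683]
K = P̄·Hᵀ·S⁻¹ = [-108/683; 178/683]
x' − x̄ = [-108/683, 178/683] = K·y
y = (KᵀK)⁻¹·Kᵀ·(x' − x̄) = [1]
z = y + H·x̄ = [1] + [-3] = [-2]

z = [-2]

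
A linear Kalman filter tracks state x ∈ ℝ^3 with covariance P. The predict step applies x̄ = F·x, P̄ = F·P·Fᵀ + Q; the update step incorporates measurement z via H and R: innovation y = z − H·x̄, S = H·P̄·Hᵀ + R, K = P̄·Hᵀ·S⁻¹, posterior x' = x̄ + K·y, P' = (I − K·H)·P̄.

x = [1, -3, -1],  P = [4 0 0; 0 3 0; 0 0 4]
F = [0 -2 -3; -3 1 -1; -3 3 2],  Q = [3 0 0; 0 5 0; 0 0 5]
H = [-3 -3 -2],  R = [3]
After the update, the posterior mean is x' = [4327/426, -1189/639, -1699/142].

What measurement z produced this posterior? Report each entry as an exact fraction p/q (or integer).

z = [-1]

x̄ = F·x = [9, -5, -14]
P̄ = F·P·Fᵀ + Q = [51 6 -42; 6 48 37; -42 37 84]
S = H·P̄·Hᵀ + R = [1278]
K = P̄·Hᵀ·S⁻¹ = [-29/426; -118/639; -17/142]
x' − x̄ = [493/426, 2006/639, 289/142] = K·y
y = (KᵀK)⁻¹·Kᵀ·(x' − x̄) = [-17]
z = y + H·x̄ = [-17] + [16] = [-1]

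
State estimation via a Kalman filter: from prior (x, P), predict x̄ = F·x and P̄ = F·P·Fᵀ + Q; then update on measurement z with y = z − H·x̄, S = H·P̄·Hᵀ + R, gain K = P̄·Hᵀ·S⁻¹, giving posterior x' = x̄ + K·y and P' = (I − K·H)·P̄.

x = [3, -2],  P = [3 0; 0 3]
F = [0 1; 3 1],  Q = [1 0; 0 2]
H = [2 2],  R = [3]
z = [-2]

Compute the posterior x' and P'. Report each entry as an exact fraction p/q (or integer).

x̄ = F·x = [-2, 7]
P̄ = F·P·Fᵀ + Q = [4 3; 3 32]
y = z − H·x̄ = [-12]
S = H·P̄·Hᵀ + R = [171]
K = P̄·Hᵀ·S⁻¹ = [14/171; 70/171]
x' = x̄ + K·y = [-170/57, 119/57]
P' = (I − K·H)·P̄ = [488/171 -467/171; -467/171 572/171]

x' = [-170/57, 119/57]
P' = [488/171 -467/171; -467/171 572/171]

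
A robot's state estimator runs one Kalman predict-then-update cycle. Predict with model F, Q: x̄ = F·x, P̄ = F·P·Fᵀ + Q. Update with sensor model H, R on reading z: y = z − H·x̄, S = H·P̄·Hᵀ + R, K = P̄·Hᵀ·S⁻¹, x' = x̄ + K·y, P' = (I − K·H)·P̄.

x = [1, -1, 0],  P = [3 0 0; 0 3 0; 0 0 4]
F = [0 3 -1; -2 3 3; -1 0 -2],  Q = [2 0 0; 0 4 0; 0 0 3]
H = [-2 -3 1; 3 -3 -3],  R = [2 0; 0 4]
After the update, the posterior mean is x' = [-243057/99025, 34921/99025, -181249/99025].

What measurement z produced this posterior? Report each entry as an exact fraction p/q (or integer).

z = [2, -3]

x̄ = F·x = [-3, -5, -1]
P̄ = F·P·Fᵀ + Q = [33 15 8; 15 79 -18; 8 -18 22]
S = H·P̄·Hᵀ + R = [1123 366; 366 472]
K = P̄·Hᵀ·S⁻¹ = [-14899/99025 17847/99025; -21003/99025 -12666/99025; 5982/99025 -2121/99025]
x' − x̄ = [54018/99025, 530046/99025, -82224/99025] = K·y
y = (KᵀK)⁻¹·Kᵀ·(x' − x̄) = [-18, -12]
z = y + H·x̄ = [-18, -12] + [20, 9] = [2, -3]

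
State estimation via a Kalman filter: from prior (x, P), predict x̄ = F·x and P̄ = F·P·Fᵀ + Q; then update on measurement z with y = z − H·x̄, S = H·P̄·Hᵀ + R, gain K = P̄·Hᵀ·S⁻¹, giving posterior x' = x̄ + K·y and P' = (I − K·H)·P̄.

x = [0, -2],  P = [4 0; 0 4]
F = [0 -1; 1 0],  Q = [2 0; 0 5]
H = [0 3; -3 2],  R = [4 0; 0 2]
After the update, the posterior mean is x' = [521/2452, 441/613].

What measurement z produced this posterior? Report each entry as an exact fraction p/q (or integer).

x̄ = F·x = [2, 0]
P̄ = F·P·Fᵀ + Q = [6 0; 0 9]
S = H·P̄·Hᵀ + R = [85 54; 54 92]
K = P̄·Hᵀ·S⁻¹ = [243/1226 -765/2452; 189/613 9/613]
x' − x̄ = [-4383/2452, 441/613] = K·y
y = (KᵀK)⁻¹·Kᵀ·(x' − x̄) = [2, 7]
z = y + H·x̄ = [2, 7] + [0, -6] = [2, 1]

z = [2, 1]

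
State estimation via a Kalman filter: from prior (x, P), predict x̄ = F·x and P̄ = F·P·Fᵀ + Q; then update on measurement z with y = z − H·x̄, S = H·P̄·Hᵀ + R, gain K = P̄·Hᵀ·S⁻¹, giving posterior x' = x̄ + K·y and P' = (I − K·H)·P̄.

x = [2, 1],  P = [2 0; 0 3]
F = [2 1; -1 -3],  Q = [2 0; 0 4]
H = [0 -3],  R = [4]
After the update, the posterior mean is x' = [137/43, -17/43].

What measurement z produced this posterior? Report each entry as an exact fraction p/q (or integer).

x̄ = F·x = [5, -5]
P̄ = F·P·Fᵀ + Q = [13 -13; -13 33]
S = H·P̄·Hᵀ + R = [301]
K = P̄·Hᵀ·S⁻¹ = [39/301; -99/301]
x' − x̄ = [-78/43, 198/43] = K·y
y = (KᵀK)⁻¹·Kᵀ·(x' − x̄) = [-14]
z = y + H·x̄ = [-14] + [15] = [1]

z = [1]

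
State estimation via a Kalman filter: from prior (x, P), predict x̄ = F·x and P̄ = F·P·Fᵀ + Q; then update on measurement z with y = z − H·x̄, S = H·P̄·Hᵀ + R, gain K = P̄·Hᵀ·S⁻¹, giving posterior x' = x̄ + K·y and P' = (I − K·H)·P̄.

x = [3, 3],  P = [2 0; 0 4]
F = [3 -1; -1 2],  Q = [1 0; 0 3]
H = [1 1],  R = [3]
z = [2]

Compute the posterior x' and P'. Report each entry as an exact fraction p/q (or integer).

x̄ = F·x = [6, 3]
P̄ = F·P·Fᵀ + Q = [23 -14; -14 21]
y = z − H·x̄ = [-7]
S = H·P̄·Hᵀ + R = [19]
K = P̄·Hᵀ·S⁻¹ = [9/19; 7/19]
x' = x̄ + K·y = [51/19, 8/19]
P' = (I − K·H)·P̄ = [356/19 -329/19; -329/19 350/19]

x' = [51/19, 8/19]
P' = [356/19 -329/19; -329/19 350/19]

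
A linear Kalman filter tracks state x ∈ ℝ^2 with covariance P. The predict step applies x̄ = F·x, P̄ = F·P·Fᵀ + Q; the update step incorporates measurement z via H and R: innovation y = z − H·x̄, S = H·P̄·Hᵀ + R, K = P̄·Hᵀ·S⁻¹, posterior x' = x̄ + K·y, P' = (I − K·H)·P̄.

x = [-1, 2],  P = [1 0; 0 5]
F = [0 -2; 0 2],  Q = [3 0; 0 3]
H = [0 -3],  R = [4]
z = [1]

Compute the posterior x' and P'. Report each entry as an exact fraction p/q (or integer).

x̄ = F·x = [-4, 4]
P̄ = F·P·Fᵀ + Q = [23 -20; -20 23]
y = z − H·x̄ = [13]
S = H·P̄·Hᵀ + R = [211]
K = P̄·Hᵀ·S⁻¹ = [60/211; -69/211]
x' = x̄ + K·y = [-64/211, -53/211]
P' = (I − K·H)·P̄ = [1253/211 -80/211; -80/211 92/211]

x' = [-64/211, -53/211]
P' = [1253/211 -80/211; -80/211 92/211]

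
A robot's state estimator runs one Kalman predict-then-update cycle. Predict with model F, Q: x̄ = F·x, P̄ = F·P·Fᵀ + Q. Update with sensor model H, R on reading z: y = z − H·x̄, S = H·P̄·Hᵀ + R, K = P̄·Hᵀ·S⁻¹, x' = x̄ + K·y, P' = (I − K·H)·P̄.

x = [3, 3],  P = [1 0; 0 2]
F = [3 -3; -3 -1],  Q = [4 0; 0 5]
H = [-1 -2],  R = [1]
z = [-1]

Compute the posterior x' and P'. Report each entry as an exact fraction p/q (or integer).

x' = [625/84, -283/84]
P' = [1979/84 -977/84; -977/84 503/84]

x̄ = F·x = [0, -12]
P̄ = F·P·Fᵀ + Q = [31 -3; -3 16]
y = z − H·x̄ = [-25]
S = H·P̄·Hᵀ + R = [84]
K = P̄·Hᵀ·S⁻¹ = [-25/84; -29/84]
x' = x̄ + K·y = [625/84, -283/84]
P' = (I − K·H)·P̄ = [1979/84 -977/84; -977/84 503/84]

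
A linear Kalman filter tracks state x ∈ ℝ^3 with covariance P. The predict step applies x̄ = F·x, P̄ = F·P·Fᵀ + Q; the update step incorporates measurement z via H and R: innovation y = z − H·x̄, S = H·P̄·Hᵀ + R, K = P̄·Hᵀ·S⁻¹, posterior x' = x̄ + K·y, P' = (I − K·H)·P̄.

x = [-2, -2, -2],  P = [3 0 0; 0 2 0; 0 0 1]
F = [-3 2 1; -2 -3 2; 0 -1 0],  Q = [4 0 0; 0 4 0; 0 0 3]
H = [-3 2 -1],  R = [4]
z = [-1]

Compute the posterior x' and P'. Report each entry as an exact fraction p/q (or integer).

x̄ = F·x = [0, 6, 2]
P̄ = F·P·Fᵀ + Q = [40 8 -4; 8 38 6; -4 6 5]
y = z − H·x̄ = [-11]
S = H·P̄·Hᵀ + R = [377]
K = P̄·Hᵀ·S⁻¹ = [-100/377; 46/377; 19/377]
x' = x̄ + K·y = [1100/377, 1756/377, 545/377]
P' = (I − K·H)·P̄ = [5080/377 7616/377 392/377; 7616/377 12210/377 1388/377; 392/377 1388/377 1524/377]

x' = [1100/377, 1756/377, 545/377]
P' = [5080/377 7616/377 392/377; 7616/377 12210/377 1388/377; 392/377 1388/377 1524/377]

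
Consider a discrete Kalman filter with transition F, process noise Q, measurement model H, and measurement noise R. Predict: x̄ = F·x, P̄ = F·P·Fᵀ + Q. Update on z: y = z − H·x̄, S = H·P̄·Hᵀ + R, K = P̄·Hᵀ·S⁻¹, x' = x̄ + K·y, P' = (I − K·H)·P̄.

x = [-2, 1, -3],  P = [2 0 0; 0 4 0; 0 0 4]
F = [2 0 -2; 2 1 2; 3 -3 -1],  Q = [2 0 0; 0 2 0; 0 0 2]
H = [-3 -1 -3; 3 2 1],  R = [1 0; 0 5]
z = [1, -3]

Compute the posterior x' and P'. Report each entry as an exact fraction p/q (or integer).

x' = [471656/95963, -732587/95963, -259258/95963]
P' = [854702/95963 -992284/95963 -522148/95963; -992284/95963 1316942/95963 545368/95963; -522148/95963 545368/95963 351828/95963]

x̄ = F·x = [2, -9, -6]
P̄ = F·P·Fᵀ + Q = [26 -8 20; -8 30 -8; 20 -8 60]
y = z − H·x̄ = [-20, 15]
S = H·P̄·Hᵀ + R = [1069 -586; -586 411]
K = P̄·Hᵀ·S⁻¹ = [-5378/95963 11478/95963; 23806/95963 40480/95963; -34408/95963 -24776/95963]
x' = x̄ + K·y = [471656/95963, -732587/95963, -259258/95963]
P' = (I − K·H)·P̄ = [854702/95963 -992284/95963 -522148/95963; -992284/95963 1316942/95963 545368/95963; -522148/95963 545368/95963 351828/95963]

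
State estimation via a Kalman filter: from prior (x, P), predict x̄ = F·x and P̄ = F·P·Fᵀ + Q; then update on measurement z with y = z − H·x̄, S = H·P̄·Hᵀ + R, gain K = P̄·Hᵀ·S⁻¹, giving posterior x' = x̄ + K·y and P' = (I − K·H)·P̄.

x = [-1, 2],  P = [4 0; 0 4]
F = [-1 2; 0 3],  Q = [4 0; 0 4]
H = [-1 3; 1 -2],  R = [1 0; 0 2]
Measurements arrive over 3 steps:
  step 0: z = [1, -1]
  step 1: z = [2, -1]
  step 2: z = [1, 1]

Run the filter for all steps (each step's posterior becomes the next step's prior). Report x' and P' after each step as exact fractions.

step 0: x̄ = F·x = [5, 6]
step 0: P̄ = F·P·Fᵀ + Q = [24 24; 24 40]
step 0: y = z − H·x̄ = [-12, 6]
step 0: S = H·P̄·Hᵀ + R = [241 -144; -144 90]
step 0: K = P̄·Hᵀ·S⁻¹ = [48/53 188/159; 32/53 164/477]
step 0: x' = x̄ + K·y = [65/53, 130/159]
step 0: P' = (I − K·H)·P̄ = [472/53 520/159; 520/159 616/477]
step 1: x̄ = F·x = [65/159, 130/53]
step 1: P̄ = F·P·Fᵀ + Q = [2380/477 -328/159; -328/159 828/53]
step 1: y = z − H·x̄ = [-787/159, 556/159]
step 1: S = H·P̄·Hᵀ + R = [75829/477 -52012/477; -52012/477 37078/477]
step 1: K = P̄·Hᵀ·S⁻¹ = [29820/111467 54902/111467; 40916/111467 9632/111467]
step 1: x' = x̄ + K·y = [89953/111467, 104570/111467]
step 1: P' = (I − K·H)·P̄ = [389052/111467 139624/111467; 139624/111467 60180/111467]
step 2: x̄ = F·x = [119187/111467, 313710/111467]
step 2: P̄ = F·P·Fᵀ + Q = [517144/111467 -57792/111467; -57792/111467 987488/111467]
step 2: y = z − H·x̄ = [-710476/111467, 619700/111467]
step 2: S = H·P̄·Hᵀ + R = [9862755/111467 -6731032/111467; -6731032/111467 4921198/111467]
step 2: K = P̄·Hᵀ·S⁻¹ = [3860904/14487599 1020500/2069657; 5295968/14487599 179904/2069657]
step 2: x' = x̄ + K·y = [30596327/14487599, 14018966/14487599]
step 2: P' = (I − K·H)·P̄ = [50582808/14487599 18147904/14487599; 18147904/14487599 7814624/14487599]

step 0: x' = [65/53, 130/159], P' = [472/53 520/159; 520/159 616/477]
step 1: x' = [89953/111467, 104570/111467], P' = [389052/111467 139624/111467; 139624/111467 60180/111467]
step 2: x' = [30596327/14487599, 14018966/14487599], P' = [50582808/14487599 18147904/14487599; 18147904/14487599 7814624/14487599]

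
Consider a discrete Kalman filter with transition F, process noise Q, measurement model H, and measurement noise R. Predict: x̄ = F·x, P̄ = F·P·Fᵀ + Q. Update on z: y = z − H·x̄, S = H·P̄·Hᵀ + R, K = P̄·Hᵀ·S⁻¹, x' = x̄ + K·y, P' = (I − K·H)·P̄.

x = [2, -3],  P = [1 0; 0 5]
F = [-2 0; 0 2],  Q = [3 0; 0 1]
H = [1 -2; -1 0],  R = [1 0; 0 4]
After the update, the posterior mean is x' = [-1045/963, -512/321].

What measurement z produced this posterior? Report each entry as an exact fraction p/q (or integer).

x̄ = F·x = [-4, -6]
P̄ = F·P·Fᵀ + Q = [7 0; 0 21]
S = H·P̄·Hᵀ + R = [92 -7; -7 11]
K = P̄·Hᵀ·S⁻¹ = [28/963 -595/963; -154/321 -98/321]
x' − x̄ = [2807/963, 1414/321] = K·y
y = (KᵀK)⁻¹·Kᵀ·(x' − x̄) = [-6, -5]
z = y + H·x̄ = [-6, -5] + [8, 4] = [2, -1]

z = [2, -1]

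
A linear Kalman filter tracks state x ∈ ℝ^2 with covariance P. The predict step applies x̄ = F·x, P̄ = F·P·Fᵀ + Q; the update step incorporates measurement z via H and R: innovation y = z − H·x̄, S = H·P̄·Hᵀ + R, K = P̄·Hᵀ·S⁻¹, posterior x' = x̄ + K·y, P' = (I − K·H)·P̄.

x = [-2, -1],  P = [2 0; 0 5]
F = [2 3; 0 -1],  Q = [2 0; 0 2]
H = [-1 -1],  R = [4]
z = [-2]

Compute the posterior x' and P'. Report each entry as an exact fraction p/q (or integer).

x' = [17/9, -7/9]
P' = [95/9 -55/9; -55/9 47/9]

x̄ = F·x = [-7, 1]
P̄ = F·P·Fᵀ + Q = [55 -15; -15 7]
y = z − H·x̄ = [-8]
S = H·P̄·Hᵀ + R = [36]
K = P̄·Hᵀ·S⁻¹ = [-10/9; 2/9]
x' = x̄ + K·y = [17/9, -7/9]
P' = (I − K·H)·P̄ = [95/9 -55/9; -55/9 47/9]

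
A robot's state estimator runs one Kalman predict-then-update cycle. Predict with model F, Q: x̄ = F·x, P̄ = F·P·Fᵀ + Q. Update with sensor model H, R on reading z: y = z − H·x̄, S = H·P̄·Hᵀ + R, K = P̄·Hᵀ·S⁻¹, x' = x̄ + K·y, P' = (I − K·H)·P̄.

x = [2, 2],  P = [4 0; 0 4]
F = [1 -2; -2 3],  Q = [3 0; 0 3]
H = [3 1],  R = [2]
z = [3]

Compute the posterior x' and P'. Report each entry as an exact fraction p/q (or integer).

x' = [115/72, -143/72]
P' = [287/72 -787/72; -787/72 2279/72]

x̄ = F·x = [-2, 2]
P̄ = F·P·Fᵀ + Q = [23 -32; -32 55]
y = z − H·x̄ = [7]
S = H·P̄·Hᵀ + R = [72]
K = P̄·Hᵀ·S⁻¹ = [37/72; -41/72]
x' = x̄ + K·y = [115/72, -143/72]
P' = (I − K·H)·P̄ = [287/72 -787/72; -787/72 2279/72]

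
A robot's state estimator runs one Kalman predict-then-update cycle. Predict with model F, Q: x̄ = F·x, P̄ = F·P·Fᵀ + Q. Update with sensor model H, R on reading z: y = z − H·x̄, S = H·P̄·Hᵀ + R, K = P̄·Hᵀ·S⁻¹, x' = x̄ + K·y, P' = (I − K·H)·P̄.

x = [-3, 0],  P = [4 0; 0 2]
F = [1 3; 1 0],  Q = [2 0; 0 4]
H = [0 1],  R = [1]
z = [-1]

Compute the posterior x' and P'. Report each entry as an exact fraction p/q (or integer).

x̄ = F·x = [-3, -3]
P̄ = F·P·Fᵀ + Q = [24 4; 4 8]
y = z − H·x̄ = [2]
S = H·P̄·Hᵀ + R = [9]
K = P̄·Hᵀ·S⁻¹ = [4/9; 8/9]
x' = x̄ + K·y = [-19/9, -11/9]
P' = (I − K·H)·P̄ = [200/9 4/9; 4/9 8/9]

x' = [-19/9, -11/9]
P' = [200/9 4/9; 4/9 8/9]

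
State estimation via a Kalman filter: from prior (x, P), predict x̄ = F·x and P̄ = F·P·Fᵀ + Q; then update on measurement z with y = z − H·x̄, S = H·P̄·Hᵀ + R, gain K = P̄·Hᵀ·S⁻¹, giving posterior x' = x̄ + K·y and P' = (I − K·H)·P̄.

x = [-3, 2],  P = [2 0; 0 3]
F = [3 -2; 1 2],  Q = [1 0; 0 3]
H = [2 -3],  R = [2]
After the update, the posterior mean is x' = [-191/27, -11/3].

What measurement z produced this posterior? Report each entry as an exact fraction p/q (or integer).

z = [-3]

x̄ = F·x = [-13, 1]
P̄ = F·P·Fᵀ + Q = [31 -6; -6 17]
S = H·P̄·Hᵀ + R = [351]
K = P̄·Hᵀ·S⁻¹ = [80/351; -7/39]
x' − x̄ = [160/27, -14/3] = K·y
y = (KᵀK)⁻¹·Kᵀ·(x' − x̄) = [26]
z = y + H·x̄ = [26] + [-29] = [-3]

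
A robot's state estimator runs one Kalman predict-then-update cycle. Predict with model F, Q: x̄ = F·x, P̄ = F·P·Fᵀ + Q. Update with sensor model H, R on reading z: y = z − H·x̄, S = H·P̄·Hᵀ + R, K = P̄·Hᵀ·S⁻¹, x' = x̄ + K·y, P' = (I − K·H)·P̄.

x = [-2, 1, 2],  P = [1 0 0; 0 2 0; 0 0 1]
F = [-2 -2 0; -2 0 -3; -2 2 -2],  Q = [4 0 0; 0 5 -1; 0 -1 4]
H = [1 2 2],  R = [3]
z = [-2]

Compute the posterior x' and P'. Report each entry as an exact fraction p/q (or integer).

x̄ = F·x = [2, -2, 2]
P̄ = F·P·Fᵀ + Q = [16 4 -4; 4 18 9; -4 9 20]
y = z − H·x̄ = [-4]
S = H·P̄·Hᵀ + R = [243]
K = P̄·Hᵀ·S⁻¹ = [16/243; 58/243; 2/9]
x' = x̄ + K·y = [422/243, -718/243, 10/9]
P' = (I − K·H)·P̄ = [3632/243 44/243 -68/9; 44/243 1010/243 -35/9; -68/9 -35/9 8]

x' = [422/243, -718/243, 10/9]
P' = [3632/243 44/243 -68/9; 44/243 1010/243 -35/9; -68/9 -35/9 8]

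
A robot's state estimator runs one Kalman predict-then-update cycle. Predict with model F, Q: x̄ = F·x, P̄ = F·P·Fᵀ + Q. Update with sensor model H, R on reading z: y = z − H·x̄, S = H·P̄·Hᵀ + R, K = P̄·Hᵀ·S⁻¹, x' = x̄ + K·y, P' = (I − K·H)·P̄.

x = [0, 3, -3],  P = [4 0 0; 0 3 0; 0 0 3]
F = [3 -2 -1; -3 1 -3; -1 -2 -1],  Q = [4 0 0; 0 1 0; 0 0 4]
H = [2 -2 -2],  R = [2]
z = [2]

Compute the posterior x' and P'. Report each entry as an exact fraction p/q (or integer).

x' = [797/471, 2662/471, -2323/471]
P' = [11455/471 4007/471 7363/471; 4007/471 5107/471 -985/471; 7363/471 -985/471 8383/471]

x̄ = F·x = [-3, 12, -3]
P̄ = F·P·Fᵀ + Q = [55 -33 3; -33 67 15; 3 15 23]
y = z − H·x̄ = [26]
S = H·P̄·Hᵀ + R = [942]
K = P̄·Hᵀ·S⁻¹ = [85/471; -115/471; -35/471]
x' = x̄ + K·y = [797/471, 2662/471, -2323/471]
P' = (I − K·H)·P̄ = [11455/471 4007/471 7363/471; 4007/471 5107/471 -985/471; 7363/471 -985/471 8383/471]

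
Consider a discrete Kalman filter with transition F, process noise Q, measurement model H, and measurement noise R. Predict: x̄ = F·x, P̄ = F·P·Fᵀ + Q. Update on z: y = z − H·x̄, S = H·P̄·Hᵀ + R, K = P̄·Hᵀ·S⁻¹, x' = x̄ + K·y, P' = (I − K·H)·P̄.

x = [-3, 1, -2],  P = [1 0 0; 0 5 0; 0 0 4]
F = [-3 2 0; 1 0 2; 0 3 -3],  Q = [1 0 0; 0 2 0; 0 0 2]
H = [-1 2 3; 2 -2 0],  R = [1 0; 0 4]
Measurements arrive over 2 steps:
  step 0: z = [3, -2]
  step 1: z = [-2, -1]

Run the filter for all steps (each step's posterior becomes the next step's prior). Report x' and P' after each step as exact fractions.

step 0: x' = [1192/5021, 3664/5021, 2790/5021], P' = [52704/5021 49856/5021 -15645/5021; 49856/5021 155689/15063 -17964/5021; -15645/5021 -17964/5021 7315/5021]
step 1: x' = [200109/222413, 3119/2258, -572097/444826], P' = [4122117/2891369 38185/44031 -314350/2891369; 38185/44031 166966/132093 -24569/44031; -314350/2891369 -24569/44031 32366772/72284225]

step 0: x̄ = F·x = [11, -7, 9]
step 0: P̄ = F·P·Fᵀ + Q = [30 -3 30; -3 19 -24; 30 -24 83]
step 0: y = z − H·x̄ = [1, -38]
step 0: S = H·P̄·Hᵀ + R = [398 170; 170 224]
step 0: K = P̄·Hᵀ·S⁻¹ = [73/5021 1424/5021; 134/15063 -6121/30126; 1662/5021 2319/10042]
step 0: x' = x̄ + K·y = [1192/5021, 3664/5021, 2790/5021]
step 0: P' = (I − K·H)·P̄ = [52704/5021 49856/5021 -15645/5021; 49856/5021 155689/15063 -17964/5021; -15645/5021 -17964/5021 7315/5021]
step 1: x̄ = F·x = [3752/5021, 6772/5021, 2622/5021]
step 1: P̄ = F·P·Fᵀ + Q = [266011/15063 -36386/5021 -170347/5021; -36386/5021 29426/5021 44829/5021; -170347/5021 44829/5021 866296/5021]
step 1: y = z − H·x̄ = [-27700/5021, 1019/5021]
step 1: S = H·P̄·Hᵀ + R = [29140900/15063 -5413250/15063; -5413250/15063 2350672/15063]
step 1: K = P̄·Hᵀ·S⁻¹ = [-150611/8674107 2421953/8674107; -1744/132093 -52411/264186; 72872548/216852675 3897043/17348214]
step 1: x' = x̄ + K·y = [200109/222413, 3119/2258, -572097/444826]
step 1: P' = (I − K·H)·P̄ = [4122117/2891369 38185/44031 -314350/2891369; 38185/44031 166966/132093 -24569/44031; -314350/2891369 -24569/44031 32366772/72284225]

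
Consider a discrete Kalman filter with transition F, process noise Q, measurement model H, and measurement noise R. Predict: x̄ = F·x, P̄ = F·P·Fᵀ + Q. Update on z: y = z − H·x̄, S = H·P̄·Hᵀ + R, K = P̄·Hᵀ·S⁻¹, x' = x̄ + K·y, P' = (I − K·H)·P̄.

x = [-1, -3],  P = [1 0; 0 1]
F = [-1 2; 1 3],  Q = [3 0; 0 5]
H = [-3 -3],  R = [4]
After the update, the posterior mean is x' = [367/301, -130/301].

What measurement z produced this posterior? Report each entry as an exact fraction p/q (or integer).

x̄ = F·x = [-5, -10]
P̄ = F·P·Fᵀ + Q = [8 5; 5 15]
S = H·P̄·Hᵀ + R = [301]
K = P̄·Hᵀ·S⁻¹ = [-39/301; -60/301]
x' − x̄ = [1872/301, 2880/301] = K·y
y = (KᵀK)⁻¹·Kᵀ·(x' − x̄) = [-48]
z = y + H·x̄ = [-48] + [45] = [-3]

z = [-3]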